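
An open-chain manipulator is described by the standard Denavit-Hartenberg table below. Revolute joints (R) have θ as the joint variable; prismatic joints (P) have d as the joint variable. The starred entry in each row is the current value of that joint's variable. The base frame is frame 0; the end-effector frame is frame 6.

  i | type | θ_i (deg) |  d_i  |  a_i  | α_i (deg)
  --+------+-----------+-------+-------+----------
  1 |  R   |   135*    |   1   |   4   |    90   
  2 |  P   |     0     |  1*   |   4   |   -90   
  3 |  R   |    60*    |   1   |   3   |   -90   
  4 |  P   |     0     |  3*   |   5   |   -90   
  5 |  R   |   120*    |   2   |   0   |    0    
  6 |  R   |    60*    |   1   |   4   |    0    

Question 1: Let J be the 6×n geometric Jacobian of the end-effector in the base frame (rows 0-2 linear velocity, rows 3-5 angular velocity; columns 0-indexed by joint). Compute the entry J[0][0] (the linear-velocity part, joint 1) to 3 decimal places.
-2.431

axis z_0 = ẑ; lever o_n−o_0 = (-8.0370,2.4309,-1.0000)
cross product → J_v[:, 0] = (-2.4309,-8.0370,0.0000)
J_ω[:, 0] = z_0
entry J[0][0] = -2.4309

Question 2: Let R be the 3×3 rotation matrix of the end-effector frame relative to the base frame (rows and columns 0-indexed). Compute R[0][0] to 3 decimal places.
0.966

End-effector x-axis (col 0 of R) = (0.9659,0.2588,-0.0000)
R[0][0] = 0.9659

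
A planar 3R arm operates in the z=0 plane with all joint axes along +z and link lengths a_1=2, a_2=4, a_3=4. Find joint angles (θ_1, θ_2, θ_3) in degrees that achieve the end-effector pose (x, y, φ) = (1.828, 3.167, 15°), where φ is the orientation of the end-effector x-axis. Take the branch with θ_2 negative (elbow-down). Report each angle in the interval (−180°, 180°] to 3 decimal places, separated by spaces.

-120.007 -134.990 -90.003

wrist centre = target − a_3·(cos φ, sin φ) = (-2.0357, 2.1317)
cos θ_2 = (8.6883−2²−4²)/(2·2·4) = -0.7070; θ_2 = -134.9897° (elbow-down)
β = atan2(2.1317,-2.0357) = 133.6801°; ψ = atan2(-2.8289,-0.8279) = -106.3126°
θ_1 = β − ψ = 239.9927°
θ_3 = φ − θ_1 − θ_2 = -90.0031° (wrapped to (-180°,180°])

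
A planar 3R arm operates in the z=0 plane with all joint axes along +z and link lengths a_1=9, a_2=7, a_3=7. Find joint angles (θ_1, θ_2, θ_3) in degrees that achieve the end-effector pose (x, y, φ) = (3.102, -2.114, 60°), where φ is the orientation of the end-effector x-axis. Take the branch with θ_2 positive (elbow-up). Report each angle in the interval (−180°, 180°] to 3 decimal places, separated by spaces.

wrist centre = target − a_3·(cos φ, sin φ) = (-0.3980, -8.1762)
cos θ_2 = (67.0083−9²−7²)/(2·9·7) = -0.4999; θ_2 = 119.9956° (elbow-up)
β = atan2(-8.1762,-0.3980) = -92.7868°; ψ = atan2(6.0624,5.5005) = 47.7825°
θ_1 = β − ψ = -140.5694°
θ_3 = φ − θ_1 − θ_2 = 80.5737° (wrapped to (-180°,180°])

-140.569 119.996 80.574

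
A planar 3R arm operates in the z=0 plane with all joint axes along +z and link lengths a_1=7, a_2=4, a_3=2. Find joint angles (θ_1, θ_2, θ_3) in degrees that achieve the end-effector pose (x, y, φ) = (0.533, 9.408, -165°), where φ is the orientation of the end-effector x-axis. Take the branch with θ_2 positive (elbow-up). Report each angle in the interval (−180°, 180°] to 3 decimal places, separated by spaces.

59.997 45.006 89.997

wrist centre = target − a_3·(cos φ, sin φ) = (2.4649, 9.9256)
cos θ_2 = (104.5938−7²−4²)/(2·7·4) = 0.7070; θ_2 = 45.0061° (elbow-up)
β = atan2(9.9256,2.4649) = 76.0537°; ψ = atan2(2.8287,9.8281) = 16.0569°
θ_1 = β − ψ = 59.9969°
θ_3 = φ − θ_1 − θ_2 = 89.9970° (wrapped to (-180°,180°])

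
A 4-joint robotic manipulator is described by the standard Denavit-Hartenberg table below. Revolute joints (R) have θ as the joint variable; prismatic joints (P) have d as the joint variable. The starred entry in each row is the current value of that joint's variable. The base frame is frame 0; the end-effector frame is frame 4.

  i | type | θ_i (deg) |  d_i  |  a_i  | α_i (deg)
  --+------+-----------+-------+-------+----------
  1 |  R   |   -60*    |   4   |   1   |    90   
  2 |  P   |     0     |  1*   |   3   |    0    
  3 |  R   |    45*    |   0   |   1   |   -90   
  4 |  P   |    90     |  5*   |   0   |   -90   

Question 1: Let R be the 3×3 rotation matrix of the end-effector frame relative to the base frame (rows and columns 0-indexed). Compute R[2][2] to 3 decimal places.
-0.707

End-effector z-axis (col 2 of R) = (-0.3536,0.6124,-0.7071)
R[2][2] = -0.7071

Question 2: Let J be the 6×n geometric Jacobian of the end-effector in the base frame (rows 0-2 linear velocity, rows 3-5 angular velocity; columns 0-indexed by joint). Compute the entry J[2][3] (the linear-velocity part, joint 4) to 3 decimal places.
prismatic axis z_3 = (-0.3536,0.6124,0.7071)
J_v[:, 3] = z_3; J_ω[:, 3] = (0,0,0)
entry J[2][3] = 0.7071

0.707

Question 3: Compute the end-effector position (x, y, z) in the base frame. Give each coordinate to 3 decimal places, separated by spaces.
-0.280 -1.515 8.243

after link 1: o_1 = (0.5000, -0.8660, 4.0000)
after link 2: o_2 = (1.1340, -3.9641, 4.0000)
after link 3: o_3 = (1.4875, -4.5765, 4.7071)
after link 4: o_4 = (-0.2802, -1.5146, 8.2426)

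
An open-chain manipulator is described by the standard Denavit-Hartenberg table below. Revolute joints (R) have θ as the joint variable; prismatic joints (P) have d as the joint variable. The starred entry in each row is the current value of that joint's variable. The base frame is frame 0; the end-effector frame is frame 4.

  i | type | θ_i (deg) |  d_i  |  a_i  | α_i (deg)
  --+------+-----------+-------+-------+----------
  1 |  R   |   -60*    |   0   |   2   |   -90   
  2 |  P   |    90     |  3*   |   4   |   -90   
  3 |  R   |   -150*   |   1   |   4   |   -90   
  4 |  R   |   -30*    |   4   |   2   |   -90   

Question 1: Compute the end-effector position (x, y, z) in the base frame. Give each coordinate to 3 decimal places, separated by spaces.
8.080 4.665 -1.036

after link 1: o_1 = (1.0000, -1.7321, 0.0000)
after link 2: o_2 = (3.5981, -0.2321, -4.0000)
after link 3: o_3 = (4.8301, 1.6340, -0.5359)
after link 4: o_4 = (8.0801, 4.6651, -1.0359)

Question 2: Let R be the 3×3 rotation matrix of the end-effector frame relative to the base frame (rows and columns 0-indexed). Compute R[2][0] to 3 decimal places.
0.750

End-effector x-axis (col 0 of R) = (0.1250,0.6495,0.7500)
R[2][0] = 0.7500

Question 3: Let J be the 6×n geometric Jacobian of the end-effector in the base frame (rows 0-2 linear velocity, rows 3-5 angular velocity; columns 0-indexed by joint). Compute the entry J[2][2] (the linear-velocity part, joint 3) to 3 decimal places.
-6.330

axis z_2 = (-0.5000,0.8660,-0.0000); lever o_n−o_2 = (4.4821,4.8971,2.9641)
cross product → J_v[:, 2] = (2.5670,1.4821,-6.3301)
J_ω[:, 2] = z_2
entry J[2][2] = -6.3301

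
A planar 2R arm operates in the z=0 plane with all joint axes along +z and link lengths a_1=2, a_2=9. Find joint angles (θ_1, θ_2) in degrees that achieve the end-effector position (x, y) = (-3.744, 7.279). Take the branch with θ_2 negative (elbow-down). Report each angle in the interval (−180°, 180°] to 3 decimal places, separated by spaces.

cos θ_2 = (67.0014−2²−9²)/(2·2·9) = -0.5000; θ_2 = -119.9975° (elbow-down)
β = atan2(7.2790,-3.7440) = 117.2193°; ψ = atan2(-7.7944,-2.4997) = -107.7809°
θ_1 = β − ψ = 225.0002°

-135.000 -119.997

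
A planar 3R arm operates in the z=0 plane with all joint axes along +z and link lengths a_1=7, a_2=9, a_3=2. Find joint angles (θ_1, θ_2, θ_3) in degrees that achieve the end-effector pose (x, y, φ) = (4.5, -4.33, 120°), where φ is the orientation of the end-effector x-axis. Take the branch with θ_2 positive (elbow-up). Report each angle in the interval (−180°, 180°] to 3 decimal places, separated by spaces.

wrist centre = target − a_3·(cos φ, sin φ) = (5.5000, -6.0621)
cos θ_2 = (66.9985−7²−9²)/(2·7·9) = -0.5000; θ_2 = 120.0008° (elbow-up)
β = atan2(-6.0621,5.5000) = -47.7831°; ψ = atan2(7.7942,2.4999) = 72.2169°
θ_1 = β − ψ = -120.0000°
θ_3 = φ − θ_1 − θ_2 = 119.9992° (wrapped to (-180°,180°])

-120.000 120.001 119.999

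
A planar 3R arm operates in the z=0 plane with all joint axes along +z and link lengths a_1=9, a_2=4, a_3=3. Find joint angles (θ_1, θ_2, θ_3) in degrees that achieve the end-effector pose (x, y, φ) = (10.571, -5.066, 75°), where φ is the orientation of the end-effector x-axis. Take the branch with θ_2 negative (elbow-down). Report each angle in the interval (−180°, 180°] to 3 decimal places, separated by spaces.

-29.998 -29.998 134.997

wrist centre = target − a_3·(cos φ, sin φ) = (9.7945, -7.9638)
cos θ_2 = (159.3548−9²−4²)/(2·9·4) = 0.8660; θ_2 = -29.9984° (elbow-down)
β = atan2(-7.9638,9.7945) = -39.1140°; ψ = atan2(-1.9999,12.4642) = -9.1156°
θ_1 = β − ψ = -29.9984°
θ_3 = φ − θ_1 − θ_2 = 134.9968° (wrapped to (-180°,180°])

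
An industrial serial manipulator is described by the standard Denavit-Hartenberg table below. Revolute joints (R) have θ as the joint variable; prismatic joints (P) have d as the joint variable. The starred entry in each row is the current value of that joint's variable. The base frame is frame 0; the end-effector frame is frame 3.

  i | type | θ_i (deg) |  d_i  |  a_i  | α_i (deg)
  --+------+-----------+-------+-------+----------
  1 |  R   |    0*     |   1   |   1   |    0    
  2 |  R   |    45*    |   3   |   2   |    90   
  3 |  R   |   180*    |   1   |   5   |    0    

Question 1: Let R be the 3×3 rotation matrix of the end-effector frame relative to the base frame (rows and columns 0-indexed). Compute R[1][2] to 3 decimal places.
End-effector z-axis (col 2 of R) = (0.7071,-0.7071,0.0000)
R[1][2] = -0.7071

-0.707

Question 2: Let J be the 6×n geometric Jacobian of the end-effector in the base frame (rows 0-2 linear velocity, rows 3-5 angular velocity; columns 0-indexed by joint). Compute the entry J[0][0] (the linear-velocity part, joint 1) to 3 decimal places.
2.828

axis z_0 = ẑ; lever o_n−o_0 = (-0.4142,-2.8284,4.0000)
cross product → J_v[:, 0] = (2.8284,-0.4142,0.0000)
J_ω[:, 0] = z_0
entry J[0][0] = 2.8284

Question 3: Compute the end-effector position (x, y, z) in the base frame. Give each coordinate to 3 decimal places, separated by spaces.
after link 1: o_1 = (1.0000, 0.0000, 1.0000)
after link 2: o_2 = (2.4142, 1.4142, 4.0000)
after link 3: o_3 = (-0.4142, -2.8284, 4.0000)

-0.414 -2.828 4.000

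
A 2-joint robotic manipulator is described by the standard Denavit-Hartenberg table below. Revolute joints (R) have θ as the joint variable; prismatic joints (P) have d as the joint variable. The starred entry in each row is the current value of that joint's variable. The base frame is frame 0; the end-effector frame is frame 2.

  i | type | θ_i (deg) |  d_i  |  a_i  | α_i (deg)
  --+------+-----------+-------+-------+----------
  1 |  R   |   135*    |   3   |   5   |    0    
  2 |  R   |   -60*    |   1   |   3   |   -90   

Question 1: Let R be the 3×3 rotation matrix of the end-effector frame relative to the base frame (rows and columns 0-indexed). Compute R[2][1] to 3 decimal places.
-1.000

End-effector y-axis (col 1 of R) = (-0.0000,0.0000,-1.0000)
R[2][1] = -1.0000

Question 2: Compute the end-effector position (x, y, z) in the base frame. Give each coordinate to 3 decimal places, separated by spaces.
-2.759 6.433 4.000

after link 1: o_1 = (-3.5355, 3.5355, 3.0000)
after link 2: o_2 = (-2.7591, 6.4333, 4.0000)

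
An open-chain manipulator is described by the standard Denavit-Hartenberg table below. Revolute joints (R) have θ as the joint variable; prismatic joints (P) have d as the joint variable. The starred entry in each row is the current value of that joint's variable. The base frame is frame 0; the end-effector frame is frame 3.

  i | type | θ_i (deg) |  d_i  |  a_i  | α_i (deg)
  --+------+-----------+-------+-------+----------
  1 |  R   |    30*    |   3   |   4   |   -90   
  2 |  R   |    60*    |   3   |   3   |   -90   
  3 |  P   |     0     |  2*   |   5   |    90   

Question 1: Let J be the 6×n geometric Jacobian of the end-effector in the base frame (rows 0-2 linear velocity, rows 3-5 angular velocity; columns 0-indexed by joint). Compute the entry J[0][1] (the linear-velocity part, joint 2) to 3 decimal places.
-6.866

axis z_1 = (-0.5000,0.8660,0.0000); lever o_n−o_1 = (0.4641,3.7321,-7.9282)
cross product → J_v[:, 1] = (-6.8660,-3.9641,-2.2679)
J_ω[:, 1] = z_1
entry J[0][1] = -6.8660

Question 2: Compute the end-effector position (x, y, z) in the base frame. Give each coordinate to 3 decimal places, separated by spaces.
after link 1: o_1 = (3.4641, 2.0000, 3.0000)
after link 2: o_2 = (3.2631, 5.3481, 0.4019)
after link 3: o_3 = (3.9282, 5.7321, -4.9282)

3.928 5.732 -4.928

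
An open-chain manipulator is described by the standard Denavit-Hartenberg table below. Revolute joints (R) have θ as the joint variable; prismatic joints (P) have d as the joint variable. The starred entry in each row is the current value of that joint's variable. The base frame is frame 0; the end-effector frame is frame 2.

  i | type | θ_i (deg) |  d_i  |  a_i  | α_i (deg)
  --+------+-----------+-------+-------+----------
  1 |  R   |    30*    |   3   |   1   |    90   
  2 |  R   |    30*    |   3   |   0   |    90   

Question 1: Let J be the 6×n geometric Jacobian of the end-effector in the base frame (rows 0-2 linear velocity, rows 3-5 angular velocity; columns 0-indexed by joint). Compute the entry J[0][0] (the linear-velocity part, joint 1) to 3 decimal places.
2.098

axis z_0 = ẑ; lever o_n−o_0 = (2.3660,-2.0981,3.0000)
cross product → J_v[:, 0] = (2.0981,2.3660,-0.0000)
J_ω[:, 0] = z_0
entry J[0][0] = 2.0981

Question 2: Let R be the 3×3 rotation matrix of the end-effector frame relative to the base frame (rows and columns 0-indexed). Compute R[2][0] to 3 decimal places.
0.500

End-effector x-axis (col 0 of R) = (0.7500,0.4330,0.5000)
R[2][0] = 0.5000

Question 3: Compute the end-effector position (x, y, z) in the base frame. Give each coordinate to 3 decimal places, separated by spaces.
2.366 -2.098 3.000

after link 1: o_1 = (0.8660, 0.5000, 3.0000)
after link 2: o_2 = (2.3660, -2.0981, 3.0000)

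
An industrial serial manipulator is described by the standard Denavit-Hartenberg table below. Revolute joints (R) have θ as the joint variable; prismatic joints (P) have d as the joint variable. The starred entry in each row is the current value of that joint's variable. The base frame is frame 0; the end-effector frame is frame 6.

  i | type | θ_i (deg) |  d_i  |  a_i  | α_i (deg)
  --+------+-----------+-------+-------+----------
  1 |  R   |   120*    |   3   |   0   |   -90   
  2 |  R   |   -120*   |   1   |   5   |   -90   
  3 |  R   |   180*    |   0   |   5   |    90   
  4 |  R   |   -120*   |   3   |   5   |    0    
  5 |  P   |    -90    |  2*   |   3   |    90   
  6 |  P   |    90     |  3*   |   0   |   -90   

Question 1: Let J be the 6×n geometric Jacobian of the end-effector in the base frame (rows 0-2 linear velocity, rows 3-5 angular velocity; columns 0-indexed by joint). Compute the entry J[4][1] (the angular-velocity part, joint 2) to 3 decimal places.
-0.500

axis z_1 = (-0.8660,-0.5000,0.0000); lever o_n−o_1 = (4.4641,0.2679,3.0000)
cross product → J_v[:, 1] = (-1.5000,2.5981,2.0000)
J_ω[:, 1] = z_1
entry J[4][1] = -0.5000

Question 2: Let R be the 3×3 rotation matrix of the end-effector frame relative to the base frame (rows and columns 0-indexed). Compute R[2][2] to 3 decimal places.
End-effector z-axis (col 2 of R) = (0.0000,0.0000,-1.0000)
R[2][2] = -1.0000

-1.000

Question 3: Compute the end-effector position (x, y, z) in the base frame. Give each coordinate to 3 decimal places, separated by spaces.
4.464 0.268 6.000

after link 1: o_1 = (0.0000, 0.0000, 3.0000)
after link 2: o_2 = (0.3840, -2.6651, 7.3301)
after link 3: o_3 = (-0.8660, -0.5000, 3.0000)
after link 4: o_4 = (4.2321, -3.3301, 3.0000)
after link 5: o_5 = (5.9641, -2.3301, 6.0000)
after link 6: o_6 = (4.4641, 0.2679, 6.0000)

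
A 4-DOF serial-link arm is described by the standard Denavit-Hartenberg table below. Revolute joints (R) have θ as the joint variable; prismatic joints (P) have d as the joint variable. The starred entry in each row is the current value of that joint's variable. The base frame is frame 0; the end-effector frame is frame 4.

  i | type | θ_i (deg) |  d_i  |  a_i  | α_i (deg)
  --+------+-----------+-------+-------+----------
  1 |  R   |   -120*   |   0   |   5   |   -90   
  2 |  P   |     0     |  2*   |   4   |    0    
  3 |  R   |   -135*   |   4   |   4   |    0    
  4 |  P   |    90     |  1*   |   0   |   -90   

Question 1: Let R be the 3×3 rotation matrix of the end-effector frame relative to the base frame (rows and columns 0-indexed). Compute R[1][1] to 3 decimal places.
End-effector y-axis (col 1 of R) = (-0.8660,0.5000,-0.0000)
R[1][1] = 0.5000

0.500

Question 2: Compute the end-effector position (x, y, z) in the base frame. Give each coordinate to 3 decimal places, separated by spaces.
2.976 -8.845 2.828

after link 1: o_1 = (-2.5000, -4.3301, 0.0000)
after link 2: o_2 = (-2.7679, -8.7942, 0.0000)
after link 3: o_3 = (2.1104, -8.3447, 2.8284)
after link 4: o_4 = (2.9764, -8.8447, 2.8284)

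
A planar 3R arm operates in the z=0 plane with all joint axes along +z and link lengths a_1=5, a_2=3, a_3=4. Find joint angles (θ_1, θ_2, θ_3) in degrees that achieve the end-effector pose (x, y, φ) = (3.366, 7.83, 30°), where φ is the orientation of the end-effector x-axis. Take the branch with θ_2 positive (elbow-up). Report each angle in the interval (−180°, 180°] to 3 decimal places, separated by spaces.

wrist centre = target − a_3·(cos φ, sin φ) = (-0.0981, 5.8300)
cos θ_2 = (33.9985−5²−3²)/(2·5·3) = -0.0000; θ_2 = 90.0028° (elbow-up)
β = atan2(5.8300,-0.0981) = 90.9640°; ψ = atan2(3.0000,4.9999) = 30.9645°
θ_1 = β − ψ = 59.9995°
θ_3 = φ − θ_1 − θ_2 = -120.0023° (wrapped to (-180°,180°])

60.000 90.003 -120.002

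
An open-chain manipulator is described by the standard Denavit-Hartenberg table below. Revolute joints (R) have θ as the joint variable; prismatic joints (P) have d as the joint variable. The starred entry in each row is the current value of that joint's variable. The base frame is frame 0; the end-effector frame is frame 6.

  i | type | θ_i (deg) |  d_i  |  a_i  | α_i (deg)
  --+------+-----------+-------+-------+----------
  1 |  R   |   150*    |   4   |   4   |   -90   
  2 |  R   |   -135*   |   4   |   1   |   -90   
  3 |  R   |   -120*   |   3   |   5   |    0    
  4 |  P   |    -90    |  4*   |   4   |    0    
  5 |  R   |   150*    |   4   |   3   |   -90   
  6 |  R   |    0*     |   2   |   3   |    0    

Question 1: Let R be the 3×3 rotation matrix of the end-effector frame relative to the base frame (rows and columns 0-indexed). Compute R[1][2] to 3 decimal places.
0.127

End-effector z-axis (col 2 of R) = (0.7803,0.1268,0.6124)
R[1][2] = 0.1268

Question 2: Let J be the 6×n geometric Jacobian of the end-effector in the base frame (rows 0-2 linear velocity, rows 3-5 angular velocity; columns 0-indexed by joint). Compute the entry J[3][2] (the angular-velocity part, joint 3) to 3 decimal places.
-0.612

axis z_2 = (-0.6124,0.3536,0.7071); lever o_n−o_2 = (-10.7537,-1.3272,6.9070)
cross product → J_v[:, 2] = (3.3805,-3.3744,4.6148)
J_ω[:, 2] = z_2
entry J[3][2] = -0.6124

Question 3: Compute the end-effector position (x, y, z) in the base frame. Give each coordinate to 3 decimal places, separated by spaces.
-15.605 -3.145 11.614

after link 1: o_1 = (-3.4641, 2.0000, 4.0000)
after link 2: o_2 = (-4.8517, -1.8177, 4.7071)
after link 3: o_3 = (-10.3848, -3.6231, 5.0607)
after link 4: o_4 = (-13.9557, 0.7479, 5.4396)
after link 5: o_5 = (-16.7856, -0.6182, 9.3287)
after link 6: o_6 = (-15.6054, -3.1449, 11.6141)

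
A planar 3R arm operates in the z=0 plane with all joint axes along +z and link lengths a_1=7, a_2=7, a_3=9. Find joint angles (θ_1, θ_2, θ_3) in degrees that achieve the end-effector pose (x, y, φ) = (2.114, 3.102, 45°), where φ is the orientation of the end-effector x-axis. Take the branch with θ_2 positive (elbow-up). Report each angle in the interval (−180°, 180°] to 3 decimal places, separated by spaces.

150.007 135.001 119.992

wrist centre = target − a_3·(cos φ, sin φ) = (-4.2500, -3.2620)
cos θ_2 = (28.7026−7²−7²)/(2·7·7) = -0.7071; θ_2 = 135.0008° (elbow-up)
β = atan2(-3.2620,-4.2500) = -142.4928°; ψ = atan2(4.9497,2.0502) = 67.5004°
θ_1 = β − ψ = -209.9932°
θ_3 = φ − θ_1 − θ_2 = 119.9924° (wrapped to (-180°,180°])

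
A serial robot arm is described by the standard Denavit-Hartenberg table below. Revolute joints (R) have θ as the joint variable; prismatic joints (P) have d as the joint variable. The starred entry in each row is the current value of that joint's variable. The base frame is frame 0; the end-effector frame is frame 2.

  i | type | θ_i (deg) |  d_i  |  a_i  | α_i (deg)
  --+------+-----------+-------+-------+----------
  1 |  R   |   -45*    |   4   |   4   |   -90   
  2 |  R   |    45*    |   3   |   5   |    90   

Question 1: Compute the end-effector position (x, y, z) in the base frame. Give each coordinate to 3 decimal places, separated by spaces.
7.450 -3.207 0.464

after link 1: o_1 = (2.8284, -2.8284, 4.0000)
after link 2: o_2 = (7.4497, -3.2071, 0.4645)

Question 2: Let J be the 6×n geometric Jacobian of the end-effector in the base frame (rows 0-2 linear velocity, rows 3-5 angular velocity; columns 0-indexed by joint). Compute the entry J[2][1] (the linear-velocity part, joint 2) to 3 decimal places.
-3.536

axis z_1 = (0.7071,0.7071,0.0000); lever o_n−o_1 = (4.6213,-0.3787,-3.5355)
cross product → J_v[:, 1] = (-2.5000,2.5000,-3.5355)
J_ω[:, 1] = z_1
entry J[2][1] = -3.5355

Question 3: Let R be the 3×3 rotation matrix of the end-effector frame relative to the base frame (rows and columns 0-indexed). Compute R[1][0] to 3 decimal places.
End-effector x-axis (col 0 of R) = (0.5000,-0.5000,-0.7071)
R[1][0] = -0.5000

-0.500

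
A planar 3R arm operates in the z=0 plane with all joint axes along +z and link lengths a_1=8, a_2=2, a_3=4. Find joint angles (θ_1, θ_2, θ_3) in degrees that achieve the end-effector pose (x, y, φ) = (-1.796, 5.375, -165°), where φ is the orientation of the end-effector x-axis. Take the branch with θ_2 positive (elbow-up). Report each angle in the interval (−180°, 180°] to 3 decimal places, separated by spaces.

wrist centre = target − a_3·(cos φ, sin φ) = (2.0677, 6.4103)
cos θ_2 = (45.3670−8²−2²)/(2·8·2) = -0.7073; θ_2 = 135.0140° (elbow-up)
β = atan2(6.4103,2.0677) = 72.1223°; ψ = atan2(1.4139,6.5854) = 12.1172°
θ_1 = β − ψ = 60.0051°
θ_3 = φ − θ_1 − θ_2 = -0.0192° (wrapped to (-180°,180°])

60.005 135.014 -0.019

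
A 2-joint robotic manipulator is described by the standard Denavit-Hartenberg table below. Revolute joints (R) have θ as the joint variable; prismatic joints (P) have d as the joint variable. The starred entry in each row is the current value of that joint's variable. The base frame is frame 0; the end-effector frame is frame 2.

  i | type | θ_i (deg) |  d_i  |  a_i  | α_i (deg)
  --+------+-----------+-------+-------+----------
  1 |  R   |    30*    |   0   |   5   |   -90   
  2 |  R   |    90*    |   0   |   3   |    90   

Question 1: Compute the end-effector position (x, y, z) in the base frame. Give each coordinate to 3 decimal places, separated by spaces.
after link 1: o_1 = (4.3301, 2.5000, 0.0000)
after link 2: o_2 = (4.3301, 2.5000, -3.0000)

4.330 2.500 -3.000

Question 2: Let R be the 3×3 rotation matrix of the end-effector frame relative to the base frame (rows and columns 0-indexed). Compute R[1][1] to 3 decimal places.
End-effector y-axis (col 1 of R) = (-0.5000,0.8660,0.0000)
R[1][1] = 0.8660

0.866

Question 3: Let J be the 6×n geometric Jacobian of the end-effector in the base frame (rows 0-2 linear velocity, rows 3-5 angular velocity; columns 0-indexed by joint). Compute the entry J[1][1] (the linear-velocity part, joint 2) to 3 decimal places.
-1.500

axis z_1 = (-0.5000,0.8660,0.0000); lever o_n−o_1 = (0.0000,0.0000,-3.0000)
cross product → J_v[:, 1] = (-2.5981,-1.5000,-0.0000)
J_ω[:, 1] = z_1
entry J[1][1] = -1.5000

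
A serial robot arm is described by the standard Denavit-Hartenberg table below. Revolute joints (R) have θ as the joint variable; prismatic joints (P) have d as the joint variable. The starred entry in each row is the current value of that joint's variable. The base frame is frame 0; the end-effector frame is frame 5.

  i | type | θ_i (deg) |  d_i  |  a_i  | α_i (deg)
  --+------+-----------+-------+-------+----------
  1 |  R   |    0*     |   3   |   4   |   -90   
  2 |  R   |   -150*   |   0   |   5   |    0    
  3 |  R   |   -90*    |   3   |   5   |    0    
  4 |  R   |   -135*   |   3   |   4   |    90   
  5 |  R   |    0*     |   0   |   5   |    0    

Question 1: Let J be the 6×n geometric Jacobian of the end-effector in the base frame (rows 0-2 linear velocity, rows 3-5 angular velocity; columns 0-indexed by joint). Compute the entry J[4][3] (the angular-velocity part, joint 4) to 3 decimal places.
axis z_3 = (0.0000,1.0000,0.0000); lever o_n−o_3 = (8.6933,3.0000,2.3294)
cross product → J_v[:, 3] = (2.3294,0.0000,-8.6933)
J_ω[:, 3] = z_3
entry J[4][3] = 1.0000

1.000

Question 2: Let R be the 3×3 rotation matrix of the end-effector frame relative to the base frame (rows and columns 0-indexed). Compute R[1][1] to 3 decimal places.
1.000

End-effector y-axis (col 1 of R) = (0.0000,1.0000,0.0000)
R[1][1] = 1.0000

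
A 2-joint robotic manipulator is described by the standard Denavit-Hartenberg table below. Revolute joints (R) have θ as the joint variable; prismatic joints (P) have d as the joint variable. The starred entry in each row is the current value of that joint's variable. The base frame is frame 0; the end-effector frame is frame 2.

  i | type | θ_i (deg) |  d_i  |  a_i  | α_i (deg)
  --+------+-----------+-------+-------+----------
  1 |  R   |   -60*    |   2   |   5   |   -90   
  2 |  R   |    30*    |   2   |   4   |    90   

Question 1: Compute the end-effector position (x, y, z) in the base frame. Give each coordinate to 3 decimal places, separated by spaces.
after link 1: o_1 = (2.5000, -4.3301, 2.0000)
after link 2: o_2 = (5.9641, -6.3301, 0.0000)

5.964 -6.330 0.000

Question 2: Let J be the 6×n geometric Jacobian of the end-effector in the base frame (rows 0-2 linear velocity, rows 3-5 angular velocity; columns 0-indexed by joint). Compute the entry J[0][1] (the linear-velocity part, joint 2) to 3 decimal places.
axis z_1 = (0.8660,0.5000,0.0000); lever o_n−o_1 = (3.4641,-2.0000,-2.0000)
cross product → J_v[:, 1] = (-1.0000,1.7321,-3.4641)
J_ω[:, 1] = z_1
entry J[0][1] = -1.0000

-1.000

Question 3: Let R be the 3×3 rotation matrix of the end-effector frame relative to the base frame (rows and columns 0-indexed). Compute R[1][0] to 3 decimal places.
-0.750

End-effector x-axis (col 0 of R) = (0.4330,-0.7500,-0.5000)
R[1][0] = -0.7500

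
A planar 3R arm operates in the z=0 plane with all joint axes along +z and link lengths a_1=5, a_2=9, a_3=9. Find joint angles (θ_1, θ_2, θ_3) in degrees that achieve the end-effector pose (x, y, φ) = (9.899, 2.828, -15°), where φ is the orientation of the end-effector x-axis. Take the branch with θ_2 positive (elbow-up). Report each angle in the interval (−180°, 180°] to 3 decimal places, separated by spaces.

-45.007 150.007 -120.001

wrist centre = target − a_3·(cos φ, sin φ) = (1.2057, 5.1574)
cos θ_2 = (28.0521−5²−9²)/(2·5·9) = -0.8661; θ_2 = 150.0071° (elbow-up)
β = atan2(5.1574,1.2057) = 76.8419°; ψ = atan2(4.4990,-2.7948) = 121.8485°
θ_1 = β − ψ = -45.0065°
θ_3 = φ − θ_1 − θ_2 = -120.0006° (wrapped to (-180°,180°])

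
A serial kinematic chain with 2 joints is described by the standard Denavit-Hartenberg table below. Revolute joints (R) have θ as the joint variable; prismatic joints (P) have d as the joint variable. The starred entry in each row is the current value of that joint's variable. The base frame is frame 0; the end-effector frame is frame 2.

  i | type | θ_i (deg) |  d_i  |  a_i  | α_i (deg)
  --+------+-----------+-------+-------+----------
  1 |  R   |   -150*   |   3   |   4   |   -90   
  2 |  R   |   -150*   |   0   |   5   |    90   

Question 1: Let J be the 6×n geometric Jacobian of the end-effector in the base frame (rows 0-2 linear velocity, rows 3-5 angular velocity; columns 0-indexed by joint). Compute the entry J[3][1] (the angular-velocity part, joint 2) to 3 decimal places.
0.500

axis z_1 = (0.5000,-0.8660,0.0000); lever o_n−o_1 = (3.7500,2.1651,2.5000)
cross product → J_v[:, 1] = (-2.1651,-1.2500,4.3301)
J_ω[:, 1] = z_1
entry J[3][1] = 0.5000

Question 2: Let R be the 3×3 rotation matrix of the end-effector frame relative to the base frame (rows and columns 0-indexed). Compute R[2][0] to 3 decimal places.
0.500

End-effector x-axis (col 0 of R) = (0.7500,0.4330,0.5000)
R[2][0] = 0.5000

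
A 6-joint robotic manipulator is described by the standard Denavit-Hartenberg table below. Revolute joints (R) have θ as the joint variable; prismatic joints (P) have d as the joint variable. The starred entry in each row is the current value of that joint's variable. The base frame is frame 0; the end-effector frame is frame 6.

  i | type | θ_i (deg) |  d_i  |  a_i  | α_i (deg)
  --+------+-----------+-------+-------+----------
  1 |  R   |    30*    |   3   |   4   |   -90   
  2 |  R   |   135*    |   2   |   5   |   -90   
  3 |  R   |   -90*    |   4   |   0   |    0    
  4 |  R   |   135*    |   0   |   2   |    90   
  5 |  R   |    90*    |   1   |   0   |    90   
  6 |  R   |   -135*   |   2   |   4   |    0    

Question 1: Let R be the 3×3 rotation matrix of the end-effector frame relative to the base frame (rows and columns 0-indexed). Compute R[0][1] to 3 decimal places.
End-effector y-axis (col 1 of R) = (0.1232,-0.5062,0.8536)
R[0][1] = 0.1232

0.123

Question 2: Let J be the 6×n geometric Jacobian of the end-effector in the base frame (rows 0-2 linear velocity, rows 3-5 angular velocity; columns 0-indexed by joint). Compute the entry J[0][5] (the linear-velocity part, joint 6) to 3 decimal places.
axis z_5 = (-0.0795,-0.8624,-0.5000); lever o_n−o_5 = (3.7979,-1.7497,-1.5858)
cross product → J_v[:, 5] = (0.4927,-2.0249,3.4142)
J_ω[:, 5] = z_5
entry J[0][5] = 0.4927

0.493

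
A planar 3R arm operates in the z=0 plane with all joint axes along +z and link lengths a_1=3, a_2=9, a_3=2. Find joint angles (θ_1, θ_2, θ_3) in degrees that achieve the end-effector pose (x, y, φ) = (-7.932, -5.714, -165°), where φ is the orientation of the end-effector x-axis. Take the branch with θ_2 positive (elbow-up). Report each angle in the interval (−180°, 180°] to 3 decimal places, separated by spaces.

wrist centre = target − a_3·(cos φ, sin φ) = (-6.0001, -5.1964)
cos θ_2 = (63.0040−3²−9²)/(2·3·9) = -0.4999; θ_2 = 119.9952° (elbow-up)
β = atan2(-5.1964,-6.0001) = -139.1062°; ψ = atan2(7.7946,-1.4993) = 100.8882°
θ_1 = β − ψ = -239.9944°
θ_3 = φ − θ_1 − θ_2 = -45.0008° (wrapped to (-180°,180°])

120.006 119.995 -45.001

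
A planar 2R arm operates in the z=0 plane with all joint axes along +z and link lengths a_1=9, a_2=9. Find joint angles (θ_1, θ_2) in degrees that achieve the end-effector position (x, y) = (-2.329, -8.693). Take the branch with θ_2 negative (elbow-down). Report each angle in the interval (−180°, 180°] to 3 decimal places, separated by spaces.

-44.997 -120.003

cos θ_2 = (80.9925−9²−9²)/(2·9·9) = -0.5000; θ_2 = -120.0031° (elbow-down)
β = atan2(-8.6930,-2.3290) = -104.9983°; ψ = atan2(-7.7940,4.4996) = -60.0015°
θ_1 = β − ψ = -44.9967°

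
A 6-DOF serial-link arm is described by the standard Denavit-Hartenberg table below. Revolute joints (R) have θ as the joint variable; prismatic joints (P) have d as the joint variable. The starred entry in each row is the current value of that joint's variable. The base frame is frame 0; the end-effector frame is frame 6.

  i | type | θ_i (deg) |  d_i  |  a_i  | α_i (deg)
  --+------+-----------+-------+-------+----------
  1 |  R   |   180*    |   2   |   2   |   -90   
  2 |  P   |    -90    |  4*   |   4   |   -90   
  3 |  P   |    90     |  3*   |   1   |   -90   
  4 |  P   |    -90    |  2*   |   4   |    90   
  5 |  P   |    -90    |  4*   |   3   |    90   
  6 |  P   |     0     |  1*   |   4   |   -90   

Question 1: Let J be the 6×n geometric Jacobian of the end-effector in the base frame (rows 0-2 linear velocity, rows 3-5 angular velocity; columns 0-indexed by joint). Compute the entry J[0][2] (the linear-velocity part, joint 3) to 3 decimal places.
prismatic axis z_2 = (-1.0000,0.0000,-0.0000)
J_v[:, 2] = z_2; J_ω[:, 2] = (0,0,0)
entry J[0][2] = -1.0000

-1.000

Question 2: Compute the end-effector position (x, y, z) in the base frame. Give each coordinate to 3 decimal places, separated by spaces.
-8.000 -7.000 11.000

after link 1: o_1 = (-2.0000, 0.0000, 2.0000)
after link 2: o_2 = (-2.0000, -4.0000, 6.0000)
after link 3: o_3 = (-5.0000, -3.0000, 6.0000)
after link 4: o_4 = (-9.0000, -3.0000, 4.0000)
after link 5: o_5 = (-9.0000, -7.0000, 7.0000)
after link 6: o_6 = (-8.0000, -7.0000, 11.0000)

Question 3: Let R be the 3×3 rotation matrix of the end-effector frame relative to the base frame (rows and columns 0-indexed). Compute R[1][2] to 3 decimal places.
End-effector z-axis (col 2 of R) = (-0.0000,-1.0000,-0.0000)
R[1][2] = -1.0000

-1.000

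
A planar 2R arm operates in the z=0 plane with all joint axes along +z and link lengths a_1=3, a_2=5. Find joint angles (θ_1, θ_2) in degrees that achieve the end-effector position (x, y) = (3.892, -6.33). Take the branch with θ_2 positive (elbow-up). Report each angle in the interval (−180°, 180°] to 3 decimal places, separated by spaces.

cos θ_2 = (55.2166−3²−5²)/(2·3·5) = 0.7072; θ_2 = 44.9909° (elbow-up)
β = atan2(-6.3300,3.8920) = -58.4147°; ψ = atan2(3.5350,6.5361) = 28.4062°
θ_1 = β − ψ = -86.8210°

-86.821 44.991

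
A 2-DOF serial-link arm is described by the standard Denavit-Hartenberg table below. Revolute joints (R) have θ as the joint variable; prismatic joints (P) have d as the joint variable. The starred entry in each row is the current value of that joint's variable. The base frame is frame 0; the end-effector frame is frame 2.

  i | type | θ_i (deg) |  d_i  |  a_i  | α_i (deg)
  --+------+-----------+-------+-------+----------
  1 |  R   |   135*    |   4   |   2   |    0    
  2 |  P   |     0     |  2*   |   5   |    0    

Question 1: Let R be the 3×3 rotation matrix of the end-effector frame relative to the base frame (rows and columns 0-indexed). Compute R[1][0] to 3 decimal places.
0.707

End-effector x-axis (col 0 of R) = (-0.7071,0.7071,0.0000)
R[1][0] = 0.7071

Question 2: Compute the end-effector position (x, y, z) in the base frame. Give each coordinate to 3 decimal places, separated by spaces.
after link 1: o_1 = (-1.4142, 1.4142, 4.0000)
after link 2: o_2 = (-4.9497, 4.9497, 6.0000)

-4.950 4.950 6.000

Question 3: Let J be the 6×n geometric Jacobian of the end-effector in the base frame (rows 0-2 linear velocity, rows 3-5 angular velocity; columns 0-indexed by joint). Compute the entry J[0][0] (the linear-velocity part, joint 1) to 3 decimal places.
-4.950

axis z_0 = ẑ; lever o_n−o_0 = (-4.9497,4.9497,6.0000)
cross product → J_v[:, 0] = (-4.9497,-4.9497,0.0000)
J_ω[:, 0] = z_0
entry J[0][0] = -4.9497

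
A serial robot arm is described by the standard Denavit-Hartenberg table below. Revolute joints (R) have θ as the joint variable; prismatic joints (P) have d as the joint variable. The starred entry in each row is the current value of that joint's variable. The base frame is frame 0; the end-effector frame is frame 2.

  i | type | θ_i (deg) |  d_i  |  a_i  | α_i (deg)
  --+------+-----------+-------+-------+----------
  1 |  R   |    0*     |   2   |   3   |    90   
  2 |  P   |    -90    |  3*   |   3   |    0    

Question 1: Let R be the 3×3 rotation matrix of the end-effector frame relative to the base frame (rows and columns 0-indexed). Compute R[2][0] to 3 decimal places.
-1.000

End-effector x-axis (col 0 of R) = (0.0000,-0.0000,-1.0000)
R[2][0] = -1.0000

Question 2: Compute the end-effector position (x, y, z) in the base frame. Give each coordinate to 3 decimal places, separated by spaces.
3.000 -3.000 -1.000

after link 1: o_1 = (3.0000, 0.0000, 2.0000)
after link 2: o_2 = (3.0000, -3.0000, -1.0000)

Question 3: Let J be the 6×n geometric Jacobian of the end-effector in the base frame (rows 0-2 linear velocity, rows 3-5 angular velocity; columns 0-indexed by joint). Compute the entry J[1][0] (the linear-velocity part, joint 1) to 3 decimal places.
axis z_0 = ẑ; lever o_n−o_0 = (3.0000,-3.0000,-1.0000)
cross product → J_v[:, 0] = (3.0000,3.0000,-0.0000)
J_ω[:, 0] = z_0
entry J[1][0] = 3.0000

3.000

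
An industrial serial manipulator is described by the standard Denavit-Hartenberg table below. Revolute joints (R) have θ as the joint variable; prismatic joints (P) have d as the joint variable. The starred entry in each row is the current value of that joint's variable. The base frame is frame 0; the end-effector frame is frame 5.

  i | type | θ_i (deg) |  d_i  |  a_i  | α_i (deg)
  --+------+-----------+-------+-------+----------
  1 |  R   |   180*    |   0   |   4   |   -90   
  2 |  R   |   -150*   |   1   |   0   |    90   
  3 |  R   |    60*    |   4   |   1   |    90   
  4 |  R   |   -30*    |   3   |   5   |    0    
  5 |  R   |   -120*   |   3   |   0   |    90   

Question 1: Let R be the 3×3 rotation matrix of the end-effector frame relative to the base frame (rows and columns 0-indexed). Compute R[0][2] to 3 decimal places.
0.217

End-effector z-axis (col 2 of R) = (0.2165,0.4330,-0.8750)
R[0][2] = 0.2165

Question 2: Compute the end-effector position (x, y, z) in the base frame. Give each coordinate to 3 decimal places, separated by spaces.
3.558 -2.616 2.632

after link 1: o_1 = (-4.0000, 0.0000, 0.0000)
after link 2: o_2 = (-4.0000, -1.0000, 0.0000)
after link 3: o_3 = (-1.5670, -1.8660, -3.2141)
after link 4: o_4 = (1.3080, -4.1160, 1.3325)
after link 5: o_5 = (3.5580, -2.6160, 2.6316)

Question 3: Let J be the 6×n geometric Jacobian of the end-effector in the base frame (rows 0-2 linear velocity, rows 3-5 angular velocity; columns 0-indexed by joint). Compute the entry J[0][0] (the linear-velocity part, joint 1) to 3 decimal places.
axis z_0 = ẑ; lever o_n−o_0 = (3.5580,-2.6160,2.6316)
cross product → J_v[:, 0] = (2.6160,3.5580,-0.0000)
J_ω[:, 0] = z_0
entry J[0][0] = 2.6160

2.616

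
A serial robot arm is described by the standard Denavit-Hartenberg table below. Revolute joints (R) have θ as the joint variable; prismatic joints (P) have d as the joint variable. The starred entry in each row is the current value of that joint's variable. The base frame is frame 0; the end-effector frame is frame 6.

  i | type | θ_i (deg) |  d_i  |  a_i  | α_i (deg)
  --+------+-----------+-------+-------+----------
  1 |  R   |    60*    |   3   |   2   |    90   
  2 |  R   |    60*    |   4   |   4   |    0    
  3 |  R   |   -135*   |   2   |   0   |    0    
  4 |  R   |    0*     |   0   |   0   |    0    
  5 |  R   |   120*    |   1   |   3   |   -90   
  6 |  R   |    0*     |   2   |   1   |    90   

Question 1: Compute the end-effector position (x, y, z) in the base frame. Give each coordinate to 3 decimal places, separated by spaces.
8.769 1.189 10.707

after link 1: o_1 = (1.0000, 1.7321, 3.0000)
after link 2: o_2 = (5.4641, 1.4641, 6.4641)
after link 3: o_3 = (7.1962, 0.4641, 6.4641)
after link 4: o_4 = (7.1962, 0.4641, 6.4641)
after link 5: o_5 = (9.1228, 1.8012, 8.5854)
after link 6: o_6 = (8.7693, 1.1888, 10.7067)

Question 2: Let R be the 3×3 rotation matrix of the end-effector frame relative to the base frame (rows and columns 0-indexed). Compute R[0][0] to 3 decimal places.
0.354

End-effector x-axis (col 0 of R) = (0.3536,0.6124,0.7071)
R[0][0] = 0.3536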